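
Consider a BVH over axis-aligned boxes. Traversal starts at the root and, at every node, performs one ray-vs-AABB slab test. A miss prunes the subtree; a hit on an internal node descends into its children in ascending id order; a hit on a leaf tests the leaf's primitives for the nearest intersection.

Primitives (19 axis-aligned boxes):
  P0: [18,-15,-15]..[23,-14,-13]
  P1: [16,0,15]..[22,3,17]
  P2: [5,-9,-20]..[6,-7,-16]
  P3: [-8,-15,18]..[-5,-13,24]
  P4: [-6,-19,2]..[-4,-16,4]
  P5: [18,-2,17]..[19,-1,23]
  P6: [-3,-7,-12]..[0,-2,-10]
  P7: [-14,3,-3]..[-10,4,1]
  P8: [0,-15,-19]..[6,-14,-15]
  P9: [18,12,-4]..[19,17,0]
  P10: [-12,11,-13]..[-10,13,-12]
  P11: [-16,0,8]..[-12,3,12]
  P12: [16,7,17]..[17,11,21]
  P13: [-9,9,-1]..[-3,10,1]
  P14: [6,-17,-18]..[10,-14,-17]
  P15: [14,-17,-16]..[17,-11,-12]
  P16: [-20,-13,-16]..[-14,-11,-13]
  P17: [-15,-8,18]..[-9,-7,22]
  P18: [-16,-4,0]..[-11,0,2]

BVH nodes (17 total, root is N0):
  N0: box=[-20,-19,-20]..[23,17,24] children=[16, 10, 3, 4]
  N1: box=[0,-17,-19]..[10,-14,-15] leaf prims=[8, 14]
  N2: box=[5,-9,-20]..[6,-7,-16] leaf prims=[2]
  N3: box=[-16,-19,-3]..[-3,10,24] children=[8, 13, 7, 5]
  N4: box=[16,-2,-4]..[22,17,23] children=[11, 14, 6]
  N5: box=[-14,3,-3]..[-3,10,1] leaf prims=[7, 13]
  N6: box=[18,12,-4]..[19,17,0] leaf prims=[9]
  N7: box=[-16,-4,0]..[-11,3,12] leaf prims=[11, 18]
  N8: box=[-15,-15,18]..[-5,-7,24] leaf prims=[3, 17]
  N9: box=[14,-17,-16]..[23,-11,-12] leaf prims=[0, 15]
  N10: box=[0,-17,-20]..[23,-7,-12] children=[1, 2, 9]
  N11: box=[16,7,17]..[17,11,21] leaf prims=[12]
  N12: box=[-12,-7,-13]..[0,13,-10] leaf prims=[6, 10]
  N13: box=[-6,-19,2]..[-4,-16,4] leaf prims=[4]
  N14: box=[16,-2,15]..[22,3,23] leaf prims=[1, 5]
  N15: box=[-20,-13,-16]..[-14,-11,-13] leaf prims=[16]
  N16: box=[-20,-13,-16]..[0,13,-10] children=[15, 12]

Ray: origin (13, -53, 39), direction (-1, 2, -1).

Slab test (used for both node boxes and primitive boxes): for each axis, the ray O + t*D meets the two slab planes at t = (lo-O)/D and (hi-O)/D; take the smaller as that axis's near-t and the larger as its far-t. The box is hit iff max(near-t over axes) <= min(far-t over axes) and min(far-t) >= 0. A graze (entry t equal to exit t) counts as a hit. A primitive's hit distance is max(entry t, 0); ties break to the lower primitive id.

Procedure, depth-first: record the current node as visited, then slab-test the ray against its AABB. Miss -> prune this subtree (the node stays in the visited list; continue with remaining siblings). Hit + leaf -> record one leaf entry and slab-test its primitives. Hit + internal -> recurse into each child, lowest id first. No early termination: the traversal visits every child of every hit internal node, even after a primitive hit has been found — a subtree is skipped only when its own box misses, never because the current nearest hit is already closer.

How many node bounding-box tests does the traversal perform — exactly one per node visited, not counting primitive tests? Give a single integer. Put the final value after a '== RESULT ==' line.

Trace the traversal:
N0 x:[-10,33] y:[17,35] z:[15,59] -> hit [17,33], descend [3, 4, 10, 16]
  N3 x:[16,29] y:[17,63/2] z:[15,42] -> hit [17,29], descend [5, 7, 8, 13]
    N5 x:[16,27] y:[28,63/2] z:[38,42] -> miss, prune
    N7 x:[24,29] y:[49/2,28] z:[27,39] -> hit [27,28] leaf, test {P11@t=27, P18(miss)}
    N8 x:[18,28] y:[19,23] z:[15,21] -> hit [19,21] leaf, test {P3@t=19, P17(miss)}
    N13 x:[17,19] y:[17,37/2] z:[35,37] -> miss, prune
  N4 x:[-9,-3] y:[51/2,35] z:[16,43] -> miss, prune
  N10 x:[-10,13] y:[18,23] z:[51,59] -> miss, prune
  N16 x:[13,33] y:[20,33] z:[49,55] -> miss, prune

Summary -> nodes [0, 3, 5, 7, 8, 13, 4, 10, 16]; box-tests=9; leaf-entries=2; first=P3

== RESULT ==
9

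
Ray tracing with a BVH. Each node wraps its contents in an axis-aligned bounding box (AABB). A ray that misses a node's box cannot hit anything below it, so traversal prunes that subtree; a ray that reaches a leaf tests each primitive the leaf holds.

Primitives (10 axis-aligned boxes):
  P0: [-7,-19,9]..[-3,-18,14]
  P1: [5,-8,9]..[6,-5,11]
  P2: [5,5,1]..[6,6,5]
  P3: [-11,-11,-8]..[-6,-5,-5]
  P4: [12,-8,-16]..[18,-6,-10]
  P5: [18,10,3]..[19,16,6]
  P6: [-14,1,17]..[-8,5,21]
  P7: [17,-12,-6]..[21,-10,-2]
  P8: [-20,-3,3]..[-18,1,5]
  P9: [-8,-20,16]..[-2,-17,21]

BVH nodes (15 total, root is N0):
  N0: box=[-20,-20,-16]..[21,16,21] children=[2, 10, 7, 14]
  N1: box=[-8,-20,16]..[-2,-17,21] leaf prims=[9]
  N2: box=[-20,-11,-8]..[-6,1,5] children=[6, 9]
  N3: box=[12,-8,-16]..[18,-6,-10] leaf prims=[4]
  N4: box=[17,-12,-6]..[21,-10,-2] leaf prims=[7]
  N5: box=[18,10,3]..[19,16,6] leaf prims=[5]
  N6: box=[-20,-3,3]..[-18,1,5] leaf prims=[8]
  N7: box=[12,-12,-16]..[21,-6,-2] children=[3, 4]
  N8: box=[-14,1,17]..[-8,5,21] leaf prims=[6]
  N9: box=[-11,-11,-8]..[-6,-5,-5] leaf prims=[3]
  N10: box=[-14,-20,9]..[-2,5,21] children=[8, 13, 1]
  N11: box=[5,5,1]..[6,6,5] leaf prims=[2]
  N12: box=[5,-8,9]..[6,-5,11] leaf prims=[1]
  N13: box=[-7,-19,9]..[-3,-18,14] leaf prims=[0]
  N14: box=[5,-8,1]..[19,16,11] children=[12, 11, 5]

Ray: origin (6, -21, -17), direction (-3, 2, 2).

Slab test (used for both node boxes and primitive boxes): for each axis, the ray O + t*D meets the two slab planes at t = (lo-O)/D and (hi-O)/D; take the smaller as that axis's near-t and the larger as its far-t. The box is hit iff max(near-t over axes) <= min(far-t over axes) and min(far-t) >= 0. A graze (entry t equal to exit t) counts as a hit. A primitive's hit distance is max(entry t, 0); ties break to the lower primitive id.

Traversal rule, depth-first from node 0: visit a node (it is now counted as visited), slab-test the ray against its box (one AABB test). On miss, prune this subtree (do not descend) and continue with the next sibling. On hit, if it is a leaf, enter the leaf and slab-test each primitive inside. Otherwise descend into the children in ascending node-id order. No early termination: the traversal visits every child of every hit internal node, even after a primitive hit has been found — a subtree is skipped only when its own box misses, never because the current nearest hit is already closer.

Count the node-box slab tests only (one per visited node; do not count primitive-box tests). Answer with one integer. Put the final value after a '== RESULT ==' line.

Trace the traversal:
N0 x:[-5,26/3] y:[1/2,37/2] z:[1/2,19] -> hit [1/2,26/3], descend [2, 7, 10, 14]
  N2 x:[4,26/3] y:[5,11] z:[9/2,11] -> hit [5,26/3], descend [6, 9]
    N6 x:[8,26/3] y:[9,11] z:[10,11] -> miss, prune
    N9 x:[4,17/3] y:[5,8] z:[9/2,6] -> hit [5,17/3] leaf, test {P3@t=5}
  N7 x:[-5,-2] y:[9/2,15/2] z:[1/2,15/2] -> miss, prune
  N10 x:[8/3,20/3] y:[1/2,13] z:[13,19] -> miss, prune
  N14 x:[-13/3,1/3] y:[13/2,37/2] z:[9,14] -> miss, prune

order=[0, 2, 6, 9, 7, 10, 14]  |boxes|=7  |leaves|=1  hit=P3

== RESULT ==
7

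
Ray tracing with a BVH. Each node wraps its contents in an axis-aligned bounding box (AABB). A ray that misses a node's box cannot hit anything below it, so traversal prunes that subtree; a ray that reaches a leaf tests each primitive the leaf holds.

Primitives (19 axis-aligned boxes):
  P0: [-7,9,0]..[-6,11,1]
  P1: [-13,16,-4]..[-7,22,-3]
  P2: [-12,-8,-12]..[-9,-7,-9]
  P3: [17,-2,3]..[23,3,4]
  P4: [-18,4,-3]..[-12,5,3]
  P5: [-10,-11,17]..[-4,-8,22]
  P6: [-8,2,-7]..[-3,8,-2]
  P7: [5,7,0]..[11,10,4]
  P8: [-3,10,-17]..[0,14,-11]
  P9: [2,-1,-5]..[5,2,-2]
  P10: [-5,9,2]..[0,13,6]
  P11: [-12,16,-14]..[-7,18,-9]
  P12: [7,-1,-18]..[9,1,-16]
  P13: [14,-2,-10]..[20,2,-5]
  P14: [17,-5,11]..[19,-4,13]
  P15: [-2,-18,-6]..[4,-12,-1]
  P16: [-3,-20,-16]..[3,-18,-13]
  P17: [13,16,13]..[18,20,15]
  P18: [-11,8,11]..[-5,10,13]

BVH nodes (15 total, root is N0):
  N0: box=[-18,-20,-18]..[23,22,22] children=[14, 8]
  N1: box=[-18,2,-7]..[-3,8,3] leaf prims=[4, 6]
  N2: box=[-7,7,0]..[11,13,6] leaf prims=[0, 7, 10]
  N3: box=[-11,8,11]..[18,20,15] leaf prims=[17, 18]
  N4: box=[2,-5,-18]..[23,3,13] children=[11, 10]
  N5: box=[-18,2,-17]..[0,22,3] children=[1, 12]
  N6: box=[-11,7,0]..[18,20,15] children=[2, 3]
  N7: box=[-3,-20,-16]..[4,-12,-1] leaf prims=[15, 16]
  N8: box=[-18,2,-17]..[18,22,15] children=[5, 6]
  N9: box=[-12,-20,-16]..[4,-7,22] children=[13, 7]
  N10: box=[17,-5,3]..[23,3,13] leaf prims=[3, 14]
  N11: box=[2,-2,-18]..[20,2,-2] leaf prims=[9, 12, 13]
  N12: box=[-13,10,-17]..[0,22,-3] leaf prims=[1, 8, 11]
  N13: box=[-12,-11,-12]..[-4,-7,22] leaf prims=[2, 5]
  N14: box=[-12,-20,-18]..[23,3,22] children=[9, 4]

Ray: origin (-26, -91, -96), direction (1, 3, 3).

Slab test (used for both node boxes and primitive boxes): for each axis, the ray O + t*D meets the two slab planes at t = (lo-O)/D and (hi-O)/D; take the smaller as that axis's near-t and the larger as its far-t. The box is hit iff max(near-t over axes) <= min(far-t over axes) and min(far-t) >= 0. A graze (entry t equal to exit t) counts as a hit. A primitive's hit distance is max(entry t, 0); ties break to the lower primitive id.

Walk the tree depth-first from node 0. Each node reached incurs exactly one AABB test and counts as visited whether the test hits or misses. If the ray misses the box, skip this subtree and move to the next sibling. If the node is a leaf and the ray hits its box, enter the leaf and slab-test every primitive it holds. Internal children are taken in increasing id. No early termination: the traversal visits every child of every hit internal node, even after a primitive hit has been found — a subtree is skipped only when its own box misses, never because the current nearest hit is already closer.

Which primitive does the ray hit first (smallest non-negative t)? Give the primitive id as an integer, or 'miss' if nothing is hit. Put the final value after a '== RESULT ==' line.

Trace the traversal:
N0 x:[8,49] y:[71/3,113/3] z:[26,118/3] -> hit [26,113/3], descend [8, 14]
  N8 x:[8,44] y:[31,113/3] z:[79/3,37] -> hit [31,37], descend [5, 6]
    N5 x:[8,26] y:[31,113/3] z:[79/3,33] -> miss, prune
    N6 x:[15,44] y:[98/3,37] z:[32,37] -> hit [98/3,37], descend [2, 3]
      N2 x:[19,37] y:[98/3,104/3] z:[32,34] -> hit [98/3,34] leaf, test {P0(miss), P7@t=98/3, P10(miss)}
      N3 x:[15,44] y:[33,37] z:[107/3,37] -> hit [107/3,37] leaf, test {P17(miss), P18(miss)}
  N14 x:[14,49] y:[71/3,94/3] z:[26,118/3] -> hit [26,94/3], descend [4, 9]
    N4 x:[28,49] y:[86/3,94/3] z:[26,109/3] -> hit [86/3,94/3], descend [10, 11]
      N10 x:[43,49] y:[86/3,94/3] z:[33,109/3] -> miss, prune
      N11 x:[28,46] y:[89/3,31] z:[26,94/3] -> hit [89/3,31] leaf, test {P9@t=91/3, P12(miss), P13(miss)}
    N9 x:[14,30] y:[71/3,28] z:[80/3,118/3] -> hit [80/3,28], descend [7, 13]
      N7 x:[23,30] y:[71/3,79/3] z:[80/3,95/3] -> miss, prune
      N13 x:[14,22] y:[80/3,28] z:[28,118/3] -> miss, prune

13 AABB tests over nodes [0, 8, 5, 6, 2, 3, 14, 4, 10, 11, 9, 7, 13]; 3 leaves entered; closest P9.

== RESULT ==
9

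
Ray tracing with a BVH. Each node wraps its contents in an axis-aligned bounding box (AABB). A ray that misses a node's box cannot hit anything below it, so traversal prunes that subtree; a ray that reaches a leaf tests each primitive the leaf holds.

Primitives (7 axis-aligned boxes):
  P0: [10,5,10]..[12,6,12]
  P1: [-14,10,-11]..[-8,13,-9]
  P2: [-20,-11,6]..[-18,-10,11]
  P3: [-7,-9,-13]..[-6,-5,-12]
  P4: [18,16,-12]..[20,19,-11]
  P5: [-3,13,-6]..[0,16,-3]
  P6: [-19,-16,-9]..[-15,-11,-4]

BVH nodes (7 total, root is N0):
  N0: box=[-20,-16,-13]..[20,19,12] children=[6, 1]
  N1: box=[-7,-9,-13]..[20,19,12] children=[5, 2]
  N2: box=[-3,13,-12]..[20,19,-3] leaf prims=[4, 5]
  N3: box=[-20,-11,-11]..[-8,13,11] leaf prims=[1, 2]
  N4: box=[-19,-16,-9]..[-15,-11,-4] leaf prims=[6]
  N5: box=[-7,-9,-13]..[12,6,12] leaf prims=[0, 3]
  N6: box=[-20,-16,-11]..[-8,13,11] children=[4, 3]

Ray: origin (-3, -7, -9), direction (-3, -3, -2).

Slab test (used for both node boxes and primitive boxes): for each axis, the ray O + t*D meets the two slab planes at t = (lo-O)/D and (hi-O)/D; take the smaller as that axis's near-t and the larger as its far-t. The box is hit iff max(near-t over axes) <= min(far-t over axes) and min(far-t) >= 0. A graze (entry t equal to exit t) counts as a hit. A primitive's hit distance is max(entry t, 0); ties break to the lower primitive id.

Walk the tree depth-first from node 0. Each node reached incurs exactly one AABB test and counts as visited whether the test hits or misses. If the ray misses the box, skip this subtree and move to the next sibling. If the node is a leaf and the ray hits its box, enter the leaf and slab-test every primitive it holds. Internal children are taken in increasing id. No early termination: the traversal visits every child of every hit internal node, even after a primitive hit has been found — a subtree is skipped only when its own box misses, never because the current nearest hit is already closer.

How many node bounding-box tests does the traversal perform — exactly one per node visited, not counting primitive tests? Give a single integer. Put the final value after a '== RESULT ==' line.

Trace the traversal:
N0 x:[-23/3,17/3] y:[-26/3,3] z:[-21/2,2] -> hit [-23/3,2], descend [1, 6]
  N1 x:[-23/3,4/3] y:[-26/3,2/3] z:[-21/2,2] -> hit [-23/3,2/3], descend [2, 5]
    N2 x:[-23/3,0] y:[-26/3,-20/3] z:[-3,3/2] -> miss, prune
    N5 x:[-5,4/3] y:[-13/3,2/3] z:[-21/2,2] -> hit [-13/3,2/3] leaf, test {P0(miss), P3(miss)}
  N6 x:[5/3,17/3] y:[-20/3,3] z:[-10,1] -> miss, prune

Visited [0, 1, 2, 5, 6]. Tests: 5 box, 1 leaf. Nearest: miss.

== RESULT ==
5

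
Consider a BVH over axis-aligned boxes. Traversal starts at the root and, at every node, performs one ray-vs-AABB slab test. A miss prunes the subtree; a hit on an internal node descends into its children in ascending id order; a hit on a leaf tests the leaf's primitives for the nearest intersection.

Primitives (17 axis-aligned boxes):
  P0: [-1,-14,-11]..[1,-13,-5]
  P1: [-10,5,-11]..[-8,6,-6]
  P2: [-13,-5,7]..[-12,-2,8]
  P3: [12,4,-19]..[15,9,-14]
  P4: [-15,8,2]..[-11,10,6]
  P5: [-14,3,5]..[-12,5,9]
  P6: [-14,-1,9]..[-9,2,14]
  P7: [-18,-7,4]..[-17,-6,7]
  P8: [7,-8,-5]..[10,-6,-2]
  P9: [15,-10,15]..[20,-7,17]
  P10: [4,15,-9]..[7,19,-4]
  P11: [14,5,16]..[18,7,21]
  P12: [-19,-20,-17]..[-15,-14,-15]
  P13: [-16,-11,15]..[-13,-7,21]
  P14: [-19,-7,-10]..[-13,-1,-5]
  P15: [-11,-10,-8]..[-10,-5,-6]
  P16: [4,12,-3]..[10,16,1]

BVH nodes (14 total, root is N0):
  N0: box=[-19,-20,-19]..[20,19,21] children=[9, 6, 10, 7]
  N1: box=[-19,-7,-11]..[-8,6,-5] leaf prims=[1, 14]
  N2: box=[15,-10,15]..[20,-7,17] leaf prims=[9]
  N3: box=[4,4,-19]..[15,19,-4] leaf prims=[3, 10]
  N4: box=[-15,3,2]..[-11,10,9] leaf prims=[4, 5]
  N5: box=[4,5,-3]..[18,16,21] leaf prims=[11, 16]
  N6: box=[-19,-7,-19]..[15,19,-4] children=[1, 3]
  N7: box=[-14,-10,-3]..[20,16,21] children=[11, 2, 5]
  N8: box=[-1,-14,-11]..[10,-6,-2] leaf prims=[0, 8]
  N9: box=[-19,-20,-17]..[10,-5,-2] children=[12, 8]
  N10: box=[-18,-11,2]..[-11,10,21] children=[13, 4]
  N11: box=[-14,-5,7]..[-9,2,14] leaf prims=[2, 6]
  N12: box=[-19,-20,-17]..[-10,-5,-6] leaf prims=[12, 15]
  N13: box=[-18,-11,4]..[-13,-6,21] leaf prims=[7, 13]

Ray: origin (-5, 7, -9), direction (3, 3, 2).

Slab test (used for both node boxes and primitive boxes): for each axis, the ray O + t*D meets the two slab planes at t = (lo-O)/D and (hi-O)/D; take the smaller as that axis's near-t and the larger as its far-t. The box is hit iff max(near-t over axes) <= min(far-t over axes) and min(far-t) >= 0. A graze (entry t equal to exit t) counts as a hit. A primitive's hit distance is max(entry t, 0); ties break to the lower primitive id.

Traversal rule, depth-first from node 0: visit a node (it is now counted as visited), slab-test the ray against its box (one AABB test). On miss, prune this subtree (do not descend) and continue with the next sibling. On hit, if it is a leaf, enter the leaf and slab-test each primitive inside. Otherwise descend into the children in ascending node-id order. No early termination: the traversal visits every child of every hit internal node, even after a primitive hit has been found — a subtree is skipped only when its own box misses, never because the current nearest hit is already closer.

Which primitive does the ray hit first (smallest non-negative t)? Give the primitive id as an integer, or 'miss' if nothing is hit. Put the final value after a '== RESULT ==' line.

Trace the traversal:
N0 x:[-14/3,25/3] y:[-9,4] z:[-5,15] -> hit [-14/3,4], descend [6, 7, 9, 10]
  N6 x:[-14/3,20/3] y:[-14/3,4] z:[-5,5/2] -> hit [-14/3,5/2], descend [1, 3]
    N1 x:[-14/3,-1] y:[-14/3,-1/3] z:[-1,2] -> miss, prune
    N3 x:[3,20/3] y:[-1,4] z:[-5,5/2] -> miss, prune
  N7 x:[-3,25/3] y:[-17/3,3] z:[3,15] -> hit [3,3], descend [2, 5, 11]
    N2 x:[20/3,25/3] y:[-17/3,-14/3] z:[12,13] -> miss, prune
    N5 x:[3,23/3] y:[-2/3,3] z:[3,15] -> hit [3,3] leaf, test {P11(miss), P16@t=3}
    N11 x:[-3,-4/3] y:[-4,-5/3] z:[8,23/2] -> miss, prune
  N9 x:[-14/3,5] y:[-9,-4] z:[-4,7/2] -> miss, prune
  N10 x:[-13/3,-2] y:[-6,1] z:[11/2,15] -> miss, prune

Visited [0, 6, 1, 3, 7, 2, 5, 11, 9, 10]. Tests: 10 box, 1 leaf. Nearest: P16.

== RESULT ==
16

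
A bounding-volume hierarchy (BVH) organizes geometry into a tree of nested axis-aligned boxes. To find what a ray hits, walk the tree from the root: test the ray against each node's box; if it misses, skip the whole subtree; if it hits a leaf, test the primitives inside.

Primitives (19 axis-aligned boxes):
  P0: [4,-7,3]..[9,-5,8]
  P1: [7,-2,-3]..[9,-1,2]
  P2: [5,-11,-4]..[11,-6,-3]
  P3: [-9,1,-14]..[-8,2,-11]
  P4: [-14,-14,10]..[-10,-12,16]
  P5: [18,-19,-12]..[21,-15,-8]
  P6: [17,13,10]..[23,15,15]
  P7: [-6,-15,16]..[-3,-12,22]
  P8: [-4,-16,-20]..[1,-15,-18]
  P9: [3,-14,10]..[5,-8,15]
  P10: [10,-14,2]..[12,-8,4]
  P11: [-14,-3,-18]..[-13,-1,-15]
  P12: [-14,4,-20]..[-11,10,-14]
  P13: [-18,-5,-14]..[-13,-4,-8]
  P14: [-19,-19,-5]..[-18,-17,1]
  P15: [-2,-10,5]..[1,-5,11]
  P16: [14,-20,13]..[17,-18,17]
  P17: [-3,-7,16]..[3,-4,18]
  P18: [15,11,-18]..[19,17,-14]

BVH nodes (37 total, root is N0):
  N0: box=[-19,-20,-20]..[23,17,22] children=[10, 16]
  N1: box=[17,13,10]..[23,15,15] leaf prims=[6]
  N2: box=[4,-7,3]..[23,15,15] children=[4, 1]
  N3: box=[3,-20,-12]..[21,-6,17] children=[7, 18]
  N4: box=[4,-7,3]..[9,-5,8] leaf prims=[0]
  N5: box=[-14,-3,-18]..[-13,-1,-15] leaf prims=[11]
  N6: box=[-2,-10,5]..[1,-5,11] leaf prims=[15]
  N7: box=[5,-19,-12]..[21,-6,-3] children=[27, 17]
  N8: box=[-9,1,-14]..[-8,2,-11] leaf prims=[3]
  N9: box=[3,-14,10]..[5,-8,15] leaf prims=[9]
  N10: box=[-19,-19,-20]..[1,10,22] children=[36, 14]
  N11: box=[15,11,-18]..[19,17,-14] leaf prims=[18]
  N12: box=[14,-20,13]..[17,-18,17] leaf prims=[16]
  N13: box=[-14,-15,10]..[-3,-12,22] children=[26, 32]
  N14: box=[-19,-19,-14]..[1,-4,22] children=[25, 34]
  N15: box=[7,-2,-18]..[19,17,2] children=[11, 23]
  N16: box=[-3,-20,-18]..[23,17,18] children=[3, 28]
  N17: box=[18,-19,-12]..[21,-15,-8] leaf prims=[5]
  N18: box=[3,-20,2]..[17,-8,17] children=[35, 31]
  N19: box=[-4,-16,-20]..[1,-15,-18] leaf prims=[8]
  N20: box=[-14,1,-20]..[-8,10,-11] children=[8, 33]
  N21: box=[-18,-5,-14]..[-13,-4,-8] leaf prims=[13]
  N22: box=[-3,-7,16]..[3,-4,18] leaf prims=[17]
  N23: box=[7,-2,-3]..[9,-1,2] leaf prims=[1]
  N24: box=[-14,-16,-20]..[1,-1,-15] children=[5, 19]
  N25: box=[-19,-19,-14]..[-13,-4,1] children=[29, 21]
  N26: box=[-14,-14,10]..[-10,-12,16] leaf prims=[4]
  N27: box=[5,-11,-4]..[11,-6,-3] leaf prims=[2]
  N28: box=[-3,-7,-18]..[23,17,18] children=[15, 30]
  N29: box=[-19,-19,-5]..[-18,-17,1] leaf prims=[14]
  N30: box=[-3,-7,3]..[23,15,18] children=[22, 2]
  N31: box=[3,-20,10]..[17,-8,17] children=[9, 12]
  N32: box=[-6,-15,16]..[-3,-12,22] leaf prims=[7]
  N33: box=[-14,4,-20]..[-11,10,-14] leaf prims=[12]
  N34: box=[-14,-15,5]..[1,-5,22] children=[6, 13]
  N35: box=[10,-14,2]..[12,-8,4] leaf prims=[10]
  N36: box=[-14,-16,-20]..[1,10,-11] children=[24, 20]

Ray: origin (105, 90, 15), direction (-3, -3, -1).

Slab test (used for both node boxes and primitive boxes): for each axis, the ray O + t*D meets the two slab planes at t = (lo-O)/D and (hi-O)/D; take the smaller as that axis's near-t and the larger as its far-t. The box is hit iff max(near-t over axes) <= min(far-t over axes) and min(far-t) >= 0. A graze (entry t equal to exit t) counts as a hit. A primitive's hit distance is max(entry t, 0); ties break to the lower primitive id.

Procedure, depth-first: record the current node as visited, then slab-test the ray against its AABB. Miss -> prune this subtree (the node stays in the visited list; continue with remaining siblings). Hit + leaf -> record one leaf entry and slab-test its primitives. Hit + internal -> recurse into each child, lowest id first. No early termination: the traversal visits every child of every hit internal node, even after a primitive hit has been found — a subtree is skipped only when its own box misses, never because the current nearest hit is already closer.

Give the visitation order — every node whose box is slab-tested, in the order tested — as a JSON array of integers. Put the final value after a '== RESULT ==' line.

Traverse from the root:
N0 x:[82/3,124/3] y:[73/3,110/3] z:[-7,35] -> hit [82/3,35], descend [10, 16]
  N10 x:[104/3,124/3] y:[80/3,109/3] z:[-7,35] -> hit [104/3,35], descend [14, 36]
    N14 x:[104/3,124/3] y:[94/3,109/3] z:[-7,29] -> miss, prune
    N36 x:[104/3,119/3] y:[80/3,106/3] z:[26,35] -> hit [104/3,35], descend [20, 24]
      N20 x:[113/3,119/3] y:[80/3,89/3] z:[26,35] -> miss, prune
      N24 x:[104/3,119/3] y:[91/3,106/3] z:[30,35] -> hit [104/3,35], descend [5, 19]
        N5 x:[118/3,119/3] y:[91/3,31] z:[30,33] -> miss, prune
        N19 x:[104/3,109/3] y:[35,106/3] z:[33,35] -> hit [35,35] leaf, test {P8@t=35}
  N16 x:[82/3,36] y:[73/3,110/3] z:[-3,33] -> hit [82/3,33], descend [3, 28]
    N3 x:[28,34] y:[32,110/3] z:[-2,27] -> miss, prune
    N28 x:[82/3,36] y:[73/3,97/3] z:[-3,33] -> hit [82/3,97/3], descend [15, 30]
      N15 x:[86/3,98/3] y:[73/3,92/3] z:[13,33] -> hit [86/3,92/3], descend [11, 23]
        N11 x:[86/3,30] y:[73/3,79/3] z:[29,33] -> miss, prune
        N23 x:[32,98/3] y:[91/3,92/3] z:[13,18] -> miss, prune
      N30 x:[82/3,36] y:[25,97/3] z:[-3,12] -> miss, prune

order=[0, 10, 14, 36, 20, 24, 5, 19, 16, 3, 28, 15, 11, 23, 30]  |boxes|=15  |leaves|=1  hit=P8

== RESULT ==
[0, 10, 14, 36, 20, 24, 5, 19, 16, 3, 28, 15, 11, 23, 30]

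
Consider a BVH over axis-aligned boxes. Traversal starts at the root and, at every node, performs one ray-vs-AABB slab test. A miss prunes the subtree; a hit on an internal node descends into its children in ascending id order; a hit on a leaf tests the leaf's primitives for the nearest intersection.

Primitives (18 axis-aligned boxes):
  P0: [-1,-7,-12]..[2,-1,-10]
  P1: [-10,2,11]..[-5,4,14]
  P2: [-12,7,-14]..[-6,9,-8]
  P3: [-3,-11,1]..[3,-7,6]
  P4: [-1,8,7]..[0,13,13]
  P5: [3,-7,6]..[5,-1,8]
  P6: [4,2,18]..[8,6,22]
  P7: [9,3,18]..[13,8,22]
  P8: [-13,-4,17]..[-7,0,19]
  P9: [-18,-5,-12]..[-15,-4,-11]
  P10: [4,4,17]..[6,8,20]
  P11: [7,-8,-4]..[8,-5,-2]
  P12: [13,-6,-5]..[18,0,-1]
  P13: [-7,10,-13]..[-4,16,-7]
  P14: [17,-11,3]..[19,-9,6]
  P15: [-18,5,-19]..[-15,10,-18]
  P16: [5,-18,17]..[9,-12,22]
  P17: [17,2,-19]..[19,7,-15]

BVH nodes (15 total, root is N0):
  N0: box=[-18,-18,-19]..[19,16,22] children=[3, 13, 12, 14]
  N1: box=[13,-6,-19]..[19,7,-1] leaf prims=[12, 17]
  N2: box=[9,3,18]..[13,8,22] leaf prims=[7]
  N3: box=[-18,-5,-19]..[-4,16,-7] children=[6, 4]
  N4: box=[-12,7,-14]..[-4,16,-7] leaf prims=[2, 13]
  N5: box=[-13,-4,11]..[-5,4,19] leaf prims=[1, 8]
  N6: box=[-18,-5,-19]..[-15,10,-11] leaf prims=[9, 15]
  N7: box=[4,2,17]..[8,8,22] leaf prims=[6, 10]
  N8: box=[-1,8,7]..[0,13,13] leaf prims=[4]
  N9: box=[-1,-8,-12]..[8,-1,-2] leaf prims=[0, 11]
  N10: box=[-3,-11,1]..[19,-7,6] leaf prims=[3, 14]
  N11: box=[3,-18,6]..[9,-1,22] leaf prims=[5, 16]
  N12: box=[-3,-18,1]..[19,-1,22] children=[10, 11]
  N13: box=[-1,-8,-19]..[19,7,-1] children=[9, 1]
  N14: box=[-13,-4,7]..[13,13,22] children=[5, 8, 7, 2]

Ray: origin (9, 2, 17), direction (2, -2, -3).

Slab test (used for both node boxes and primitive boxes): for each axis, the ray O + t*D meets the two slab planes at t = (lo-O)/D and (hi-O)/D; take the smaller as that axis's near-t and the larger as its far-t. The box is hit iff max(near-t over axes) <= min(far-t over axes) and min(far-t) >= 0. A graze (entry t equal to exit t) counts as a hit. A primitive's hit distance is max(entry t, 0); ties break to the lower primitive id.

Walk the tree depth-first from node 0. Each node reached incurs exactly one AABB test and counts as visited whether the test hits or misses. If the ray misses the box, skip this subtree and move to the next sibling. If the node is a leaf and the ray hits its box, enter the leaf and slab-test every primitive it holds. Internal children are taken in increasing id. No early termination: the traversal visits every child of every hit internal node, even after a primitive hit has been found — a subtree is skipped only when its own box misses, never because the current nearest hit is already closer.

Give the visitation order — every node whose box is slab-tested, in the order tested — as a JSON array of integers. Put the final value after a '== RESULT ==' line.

Trace the traversal:
N0 x:[-27/2,5] y:[-7,10] z:[-5/3,12] -> hit [-5/3,5], descend [3, 12, 13, 14]
  N3 x:[-27/2,-13/2] y:[-7,7/2] z:[8,12] -> miss, prune
  N12 x:[-6,5] y:[3/2,10] z:[-5/3,16/3] -> hit [3/2,5], descend [10, 11]
    N10 x:[-6,5] y:[9/2,13/2] z:[11/3,16/3] -> hit [9/2,5] leaf, test {P3(miss), P14(miss)}
    N11 x:[-3,0] y:[3/2,10] z:[-5/3,11/3] -> miss, prune
  N13 x:[-5,5] y:[-5/2,5] z:[6,12] -> miss, prune
  N14 x:[-11,2] y:[-11/2,3] z:[-5/3,10/3] -> hit [-5/3,2], descend [2, 5, 7, 8]
    N2 x:[0,2] y:[-3,-1/2] z:[-5/3,-1/3] -> miss, prune
    N5 x:[-11,-7] y:[-1,3] z:[-2/3,2] -> miss, prune
    N7 x:[-5/2,-1/2] y:[-3,0] z:[-5/3,0] -> miss, prune
    N8 x:[-5,-9/2] y:[-11/2,-3] z:[4/3,10/3] -> miss, prune

11 AABB tests over nodes [0, 3, 12, 10, 11, 13, 14, 2, 5, 7, 8]; 1 leaf entered; closest miss.

== RESULT ==
[0, 3, 12, 10, 11, 13, 14, 2, 5, 7, 8]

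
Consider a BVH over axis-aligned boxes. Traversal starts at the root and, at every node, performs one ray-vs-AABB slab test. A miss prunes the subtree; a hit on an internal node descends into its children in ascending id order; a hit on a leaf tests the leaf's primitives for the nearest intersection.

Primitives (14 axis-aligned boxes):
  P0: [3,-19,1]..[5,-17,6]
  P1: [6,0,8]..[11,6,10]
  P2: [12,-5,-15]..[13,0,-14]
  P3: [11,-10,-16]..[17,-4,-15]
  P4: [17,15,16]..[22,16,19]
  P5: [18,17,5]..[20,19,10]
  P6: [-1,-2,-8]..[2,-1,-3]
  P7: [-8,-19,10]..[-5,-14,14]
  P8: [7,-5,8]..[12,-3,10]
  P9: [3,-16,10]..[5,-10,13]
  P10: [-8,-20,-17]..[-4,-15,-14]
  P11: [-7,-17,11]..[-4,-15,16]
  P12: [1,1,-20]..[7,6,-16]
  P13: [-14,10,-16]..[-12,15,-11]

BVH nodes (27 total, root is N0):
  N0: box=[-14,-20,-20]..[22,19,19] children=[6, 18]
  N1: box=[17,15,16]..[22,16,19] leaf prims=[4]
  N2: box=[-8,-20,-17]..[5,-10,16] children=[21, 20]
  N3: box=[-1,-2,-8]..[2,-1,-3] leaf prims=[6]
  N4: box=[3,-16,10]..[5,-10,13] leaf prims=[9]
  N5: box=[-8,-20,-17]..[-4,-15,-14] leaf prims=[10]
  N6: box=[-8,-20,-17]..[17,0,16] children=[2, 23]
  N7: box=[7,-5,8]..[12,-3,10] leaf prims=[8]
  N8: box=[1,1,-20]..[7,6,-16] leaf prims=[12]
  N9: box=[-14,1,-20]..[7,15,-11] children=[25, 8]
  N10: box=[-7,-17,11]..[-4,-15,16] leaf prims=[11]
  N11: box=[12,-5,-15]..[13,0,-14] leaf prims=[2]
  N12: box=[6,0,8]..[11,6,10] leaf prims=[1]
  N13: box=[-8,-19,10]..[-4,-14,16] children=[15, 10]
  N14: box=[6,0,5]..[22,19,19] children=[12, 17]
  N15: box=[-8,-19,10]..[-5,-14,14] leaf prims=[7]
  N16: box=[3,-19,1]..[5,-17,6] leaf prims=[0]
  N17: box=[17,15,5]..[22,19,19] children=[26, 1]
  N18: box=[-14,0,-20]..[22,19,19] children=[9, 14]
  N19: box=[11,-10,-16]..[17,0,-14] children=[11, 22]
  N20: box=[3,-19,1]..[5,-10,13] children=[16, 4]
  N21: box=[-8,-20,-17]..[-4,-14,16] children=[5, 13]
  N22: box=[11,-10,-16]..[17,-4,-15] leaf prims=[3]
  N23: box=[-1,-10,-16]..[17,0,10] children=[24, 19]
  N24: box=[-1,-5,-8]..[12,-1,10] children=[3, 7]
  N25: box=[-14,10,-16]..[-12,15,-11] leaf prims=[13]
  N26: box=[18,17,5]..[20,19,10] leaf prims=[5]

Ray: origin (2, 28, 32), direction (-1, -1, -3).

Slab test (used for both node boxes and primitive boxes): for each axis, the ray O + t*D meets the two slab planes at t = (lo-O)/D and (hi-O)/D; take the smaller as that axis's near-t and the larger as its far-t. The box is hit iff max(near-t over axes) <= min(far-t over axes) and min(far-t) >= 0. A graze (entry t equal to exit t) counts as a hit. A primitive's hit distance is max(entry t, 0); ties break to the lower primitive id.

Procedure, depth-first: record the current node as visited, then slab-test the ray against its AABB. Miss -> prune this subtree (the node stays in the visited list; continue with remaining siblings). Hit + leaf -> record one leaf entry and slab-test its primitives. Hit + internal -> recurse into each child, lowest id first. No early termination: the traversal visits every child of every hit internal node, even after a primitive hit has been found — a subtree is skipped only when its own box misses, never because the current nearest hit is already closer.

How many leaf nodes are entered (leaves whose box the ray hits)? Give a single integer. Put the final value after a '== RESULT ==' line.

Traverse from the root:
N0 x:[-20,16] y:[9,48] z:[13/3,52/3] -> hit [9,16], descend [6, 18]
  N6 x:[-15,10] y:[28,48] z:[16/3,49/3] -> miss, prune
  N18 x:[-20,16] y:[9,28] z:[13/3,52/3] -> hit [9,16], descend [9, 14]
    N9 x:[-5,16] y:[13,27] z:[43/3,52/3] -> hit [43/3,16], descend [8, 25]
      N8 x:[-5,1] y:[22,27] z:[16,52/3] -> miss, prune
      N25 x:[14,16] y:[13,18] z:[43/3,16] -> hit [43/3,16] leaf, test {P13@t=43/3}
    N14 x:[-20,-4] y:[9,28] z:[13/3,9] -> miss, prune

order=[0, 6, 18, 9, 8, 25, 14]  |boxes|=7  |leaves|=1  hit=P13

== RESULT ==
1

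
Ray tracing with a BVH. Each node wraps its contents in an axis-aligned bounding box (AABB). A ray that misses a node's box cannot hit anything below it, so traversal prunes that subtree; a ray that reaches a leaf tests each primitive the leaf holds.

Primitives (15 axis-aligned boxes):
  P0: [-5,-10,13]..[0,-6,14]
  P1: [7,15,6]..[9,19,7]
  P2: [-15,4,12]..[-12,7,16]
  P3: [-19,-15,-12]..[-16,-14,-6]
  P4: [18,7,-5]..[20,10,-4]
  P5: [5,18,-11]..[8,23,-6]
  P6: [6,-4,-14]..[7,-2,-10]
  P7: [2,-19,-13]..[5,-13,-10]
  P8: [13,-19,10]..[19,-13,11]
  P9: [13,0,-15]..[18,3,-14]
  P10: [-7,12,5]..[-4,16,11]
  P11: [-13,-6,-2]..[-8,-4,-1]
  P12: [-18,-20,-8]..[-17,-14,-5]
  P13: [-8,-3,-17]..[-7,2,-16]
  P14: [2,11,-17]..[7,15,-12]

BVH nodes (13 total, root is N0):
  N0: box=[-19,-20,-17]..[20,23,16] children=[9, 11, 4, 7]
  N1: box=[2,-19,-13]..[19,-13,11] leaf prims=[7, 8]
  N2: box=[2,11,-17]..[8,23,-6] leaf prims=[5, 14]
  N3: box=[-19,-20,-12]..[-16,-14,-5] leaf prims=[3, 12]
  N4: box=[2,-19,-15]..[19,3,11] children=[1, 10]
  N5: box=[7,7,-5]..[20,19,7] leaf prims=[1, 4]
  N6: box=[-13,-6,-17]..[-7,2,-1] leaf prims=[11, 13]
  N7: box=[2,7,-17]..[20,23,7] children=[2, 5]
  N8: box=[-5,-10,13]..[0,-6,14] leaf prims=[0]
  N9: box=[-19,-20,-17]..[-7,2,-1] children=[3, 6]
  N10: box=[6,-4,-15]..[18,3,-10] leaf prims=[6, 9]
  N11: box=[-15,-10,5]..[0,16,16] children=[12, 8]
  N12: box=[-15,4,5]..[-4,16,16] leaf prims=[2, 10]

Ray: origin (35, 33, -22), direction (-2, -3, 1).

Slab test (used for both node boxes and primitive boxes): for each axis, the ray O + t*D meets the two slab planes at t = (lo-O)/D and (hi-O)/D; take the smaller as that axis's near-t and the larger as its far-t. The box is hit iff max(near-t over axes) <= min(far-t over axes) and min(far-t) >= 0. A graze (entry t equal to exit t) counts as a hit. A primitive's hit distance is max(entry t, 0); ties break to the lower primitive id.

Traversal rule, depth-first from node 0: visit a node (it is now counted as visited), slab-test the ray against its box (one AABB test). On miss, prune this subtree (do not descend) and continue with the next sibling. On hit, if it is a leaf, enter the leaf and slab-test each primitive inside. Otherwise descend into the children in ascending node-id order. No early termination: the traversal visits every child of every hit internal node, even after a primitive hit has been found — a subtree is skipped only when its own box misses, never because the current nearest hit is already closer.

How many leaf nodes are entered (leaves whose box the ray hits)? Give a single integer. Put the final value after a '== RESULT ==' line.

Traverse from the root:
N0 x:[15/2,27] y:[10/3,53/3] z:[5,38] -> hit [15/2,53/3], descend [4, 7, 9, 11]
  N4 x:[8,33/2] y:[10,52/3] z:[7,33] -> hit [10,33/2], descend [1, 10]
    N1 x:[8,33/2] y:[46/3,52/3] z:[9,33] -> hit [46/3,33/2] leaf, test {P7(miss), P8(miss)}
    N10 x:[17/2,29/2] y:[10,37/3] z:[7,12] -> hit [10,12] leaf, test {P6(miss), P9(miss)}
  N7 x:[15/2,33/2] y:[10/3,26/3] z:[5,29] -> hit [15/2,26/3], descend [2, 5]
    N2 x:[27/2,33/2] y:[10/3,22/3] z:[5,16] -> miss, prune
    N5 x:[15/2,14] y:[14/3,26/3] z:[17,29] -> miss, prune
  N9 x:[21,27] y:[31/3,53/3] z:[5,21] -> miss, prune
  N11 x:[35/2,25] y:[17/3,43/3] z:[27,38] -> miss, prune

order=[0, 4, 1, 10, 7, 2, 5, 9, 11]  |boxes|=9  |leaves|=2  hit=miss

== RESULT ==
2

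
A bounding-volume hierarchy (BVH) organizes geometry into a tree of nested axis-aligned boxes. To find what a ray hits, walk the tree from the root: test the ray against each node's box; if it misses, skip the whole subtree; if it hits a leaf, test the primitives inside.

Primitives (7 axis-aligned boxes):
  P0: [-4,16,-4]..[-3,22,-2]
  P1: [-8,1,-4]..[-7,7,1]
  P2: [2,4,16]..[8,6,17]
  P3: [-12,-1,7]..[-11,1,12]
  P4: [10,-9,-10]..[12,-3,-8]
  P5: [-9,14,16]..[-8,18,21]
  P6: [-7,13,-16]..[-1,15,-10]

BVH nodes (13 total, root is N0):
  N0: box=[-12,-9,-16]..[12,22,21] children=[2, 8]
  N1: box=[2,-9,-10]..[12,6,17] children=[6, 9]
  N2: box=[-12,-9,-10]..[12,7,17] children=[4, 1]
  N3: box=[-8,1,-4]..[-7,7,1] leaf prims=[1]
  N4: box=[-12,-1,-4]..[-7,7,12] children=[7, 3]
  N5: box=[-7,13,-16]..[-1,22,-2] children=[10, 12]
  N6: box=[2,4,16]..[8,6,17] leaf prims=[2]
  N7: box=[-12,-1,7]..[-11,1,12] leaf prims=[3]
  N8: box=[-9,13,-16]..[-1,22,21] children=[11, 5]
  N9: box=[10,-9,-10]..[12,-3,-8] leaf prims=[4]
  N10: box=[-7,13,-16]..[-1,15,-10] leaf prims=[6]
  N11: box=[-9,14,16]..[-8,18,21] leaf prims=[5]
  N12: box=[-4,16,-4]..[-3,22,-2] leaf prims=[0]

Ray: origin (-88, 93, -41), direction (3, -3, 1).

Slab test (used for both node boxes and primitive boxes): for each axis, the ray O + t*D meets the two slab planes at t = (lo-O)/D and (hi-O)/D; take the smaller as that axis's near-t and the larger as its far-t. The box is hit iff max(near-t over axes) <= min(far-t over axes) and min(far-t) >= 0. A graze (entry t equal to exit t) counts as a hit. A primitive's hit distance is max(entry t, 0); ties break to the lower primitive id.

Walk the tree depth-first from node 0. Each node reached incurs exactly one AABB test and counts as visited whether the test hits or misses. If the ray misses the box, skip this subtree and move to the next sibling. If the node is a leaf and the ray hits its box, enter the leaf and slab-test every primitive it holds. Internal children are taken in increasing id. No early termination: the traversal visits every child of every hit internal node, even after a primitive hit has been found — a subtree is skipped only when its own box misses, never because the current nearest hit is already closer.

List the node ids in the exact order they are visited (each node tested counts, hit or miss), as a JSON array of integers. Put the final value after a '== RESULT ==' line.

Trace the traversal:
N0 x:[76/3,100/3] y:[71/3,34] z:[25,62] -> hit [76/3,100/3], descend [2, 8]
  N2 x:[76/3,100/3] y:[86/3,34] z:[31,58] -> hit [31,100/3], descend [1, 4]
    N1 x:[30,100/3] y:[29,34] z:[31,58] -> hit [31,100/3], descend [6, 9]
      N6 x:[30,32] y:[29,89/3] z:[57,58] -> miss, prune
      N9 x:[98/3,100/3] y:[32,34] z:[31,33] -> hit [98/3,33] leaf, test {P4@t=98/3}
    N4 x:[76/3,27] y:[86/3,94/3] z:[37,53] -> miss, prune
  N8 x:[79/3,29] y:[71/3,80/3] z:[25,62] -> hit [79/3,80/3], descend [5, 11]
    N5 x:[27,29] y:[71/3,80/3] z:[25,39] -> miss, prune
    N11 x:[79/3,80/3] y:[25,79/3] z:[57,62] -> miss, prune

order=[0, 2, 1, 6, 9, 4, 8, 5, 11]  |boxes|=9  |leaves|=1  hit=P4

== RESULT ==
[0, 2, 1, 6, 9, 4, 8, 5, 11]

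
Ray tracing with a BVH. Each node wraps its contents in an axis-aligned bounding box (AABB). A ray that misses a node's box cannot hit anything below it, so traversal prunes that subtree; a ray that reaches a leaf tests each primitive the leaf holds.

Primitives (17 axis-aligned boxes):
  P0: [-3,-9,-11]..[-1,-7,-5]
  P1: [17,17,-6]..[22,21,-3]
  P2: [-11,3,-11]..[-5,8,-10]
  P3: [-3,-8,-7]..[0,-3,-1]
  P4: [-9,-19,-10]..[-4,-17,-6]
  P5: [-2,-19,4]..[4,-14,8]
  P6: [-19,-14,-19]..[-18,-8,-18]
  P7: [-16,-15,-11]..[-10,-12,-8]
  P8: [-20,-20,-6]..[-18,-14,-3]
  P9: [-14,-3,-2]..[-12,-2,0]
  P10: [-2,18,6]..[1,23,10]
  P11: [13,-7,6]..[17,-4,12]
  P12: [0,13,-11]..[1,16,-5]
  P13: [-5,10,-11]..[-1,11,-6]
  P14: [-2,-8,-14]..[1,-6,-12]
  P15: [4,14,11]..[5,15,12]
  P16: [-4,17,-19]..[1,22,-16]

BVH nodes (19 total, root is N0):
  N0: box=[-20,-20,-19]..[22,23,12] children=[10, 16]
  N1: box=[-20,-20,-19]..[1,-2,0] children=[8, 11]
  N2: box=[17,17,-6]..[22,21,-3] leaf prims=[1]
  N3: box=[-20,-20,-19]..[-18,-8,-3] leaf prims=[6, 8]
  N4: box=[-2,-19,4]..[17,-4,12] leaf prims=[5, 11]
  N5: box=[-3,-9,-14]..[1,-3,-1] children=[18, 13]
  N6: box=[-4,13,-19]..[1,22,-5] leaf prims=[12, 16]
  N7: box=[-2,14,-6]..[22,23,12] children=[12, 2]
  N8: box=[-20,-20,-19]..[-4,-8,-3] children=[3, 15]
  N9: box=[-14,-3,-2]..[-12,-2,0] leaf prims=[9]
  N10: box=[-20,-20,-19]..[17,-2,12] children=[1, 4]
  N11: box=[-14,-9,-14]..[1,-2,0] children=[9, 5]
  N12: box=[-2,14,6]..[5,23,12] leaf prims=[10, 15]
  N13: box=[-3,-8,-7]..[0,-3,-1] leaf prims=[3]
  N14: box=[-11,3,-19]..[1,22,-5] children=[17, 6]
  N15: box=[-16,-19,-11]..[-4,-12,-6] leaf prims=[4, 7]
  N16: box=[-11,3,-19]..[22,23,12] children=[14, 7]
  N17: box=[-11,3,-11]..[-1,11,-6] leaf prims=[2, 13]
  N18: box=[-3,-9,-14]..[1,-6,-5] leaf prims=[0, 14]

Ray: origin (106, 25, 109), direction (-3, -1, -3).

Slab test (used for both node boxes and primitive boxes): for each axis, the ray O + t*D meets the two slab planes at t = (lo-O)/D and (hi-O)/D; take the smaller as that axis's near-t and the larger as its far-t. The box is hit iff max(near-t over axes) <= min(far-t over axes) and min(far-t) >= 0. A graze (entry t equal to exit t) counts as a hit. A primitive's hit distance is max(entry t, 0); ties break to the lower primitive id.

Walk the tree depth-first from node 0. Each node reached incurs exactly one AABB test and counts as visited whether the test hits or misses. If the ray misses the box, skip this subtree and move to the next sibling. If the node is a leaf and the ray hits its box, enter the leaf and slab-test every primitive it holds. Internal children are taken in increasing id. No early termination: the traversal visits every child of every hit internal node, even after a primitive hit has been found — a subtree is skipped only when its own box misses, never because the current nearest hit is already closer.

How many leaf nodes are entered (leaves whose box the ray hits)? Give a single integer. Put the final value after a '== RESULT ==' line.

Walk:
N0 x:[28,42] y:[2,45] z:[97/3,128/3] -> hit [97/3,42], descend [10, 16]
  N10 x:[89/3,42] y:[27,45] z:[97/3,128/3] -> hit [97/3,42], descend [1, 4]
    N1 x:[35,42] y:[27,45] z:[109/3,128/3] -> hit [109/3,42], descend [8, 11]
      N8 x:[110/3,42] y:[33,45] z:[112/3,128/3] -> hit [112/3,42], descend [3, 15]
        N3 x:[124/3,42] y:[33,45] z:[112/3,128/3] -> hit [124/3,42] leaf, test {P6(miss), P8(miss)}
        N15 x:[110/3,122/3] y:[37,44] z:[115/3,40] -> hit [115/3,40] leaf, test {P4(miss), P7@t=39}
      N11 x:[35,40] y:[27,34] z:[109/3,41] -> miss, prune
    N4 x:[89/3,36] y:[29,44] z:[97/3,35] -> hit [97/3,35] leaf, test {P5(miss), P11(miss)}
  N16 x:[28,39] y:[2,22] z:[97/3,128/3] -> miss, prune

order=[0, 10, 1, 8, 3, 15, 11, 4, 16]  |boxes|=9  |leaves|=3  hit=P7

== RESULT ==
3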